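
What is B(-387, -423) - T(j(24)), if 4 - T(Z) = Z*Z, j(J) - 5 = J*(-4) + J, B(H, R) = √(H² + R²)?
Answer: 4485 + 9*√4058 ≈ 5058.3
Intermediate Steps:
j(J) = 5 - 3*J (j(J) = 5 + (J*(-4) + J) = 5 + (-4*J + J) = 5 - 3*J)
T(Z) = 4 - Z² (T(Z) = 4 - Z*Z = 4 - Z²)
B(-387, -423) - T(j(24)) = √((-387)² + (-423)²) - (4 - (5 - 3*24)²) = √(149769 + 178929) - (4 - (5 - 72)²) = √328698 - (4 - 1*(-67)²) = 9*√4058 - (4 - 1*4489) = 9*√4058 - (4 - 4489) = 9*√4058 - 1*(-4485) = 9*√4058 + 4485 = 4485 + 9*√4058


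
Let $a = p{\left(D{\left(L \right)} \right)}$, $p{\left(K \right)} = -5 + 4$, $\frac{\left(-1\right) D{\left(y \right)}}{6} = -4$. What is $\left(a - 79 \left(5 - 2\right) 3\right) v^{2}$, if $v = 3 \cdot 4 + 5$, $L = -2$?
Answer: $-205768$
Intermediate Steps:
$v = 17$ ($v = 12 + 5 = 17$)
$D{\left(y \right)} = 24$ ($D{\left(y \right)} = \left(-6\right) \left(-4\right) = 24$)
$p{\left(K \right)} = -1$
$a = -1$
$\left(a - 79 \left(5 - 2\right) 3\right) v^{2} = \left(-1 - 79 \left(5 - 2\right) 3\right) 17^{2} = \left(-1 - 79 \cdot 3 \cdot 3\right) 289 = \left(-1 - 711\right) 289 = \left(-712\right) 289 = -205768$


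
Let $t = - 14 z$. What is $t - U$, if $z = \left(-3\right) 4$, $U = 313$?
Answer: $-145$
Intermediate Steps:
$z = -12$
$t = 168$ ($t = \left(-14\right) \left(-12\right) = 168$)
$t - U = 168 - 313 = -145$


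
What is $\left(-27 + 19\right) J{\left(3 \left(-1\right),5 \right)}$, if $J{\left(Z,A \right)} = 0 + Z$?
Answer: $24$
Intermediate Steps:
$J{\left(Z,A \right)} = Z$
$\left(-27 + 19\right) J{\left(3 \left(-1\right),5 \right)} = \left(-27 + 19\right) 3 \left(-1\right) = \left(-8\right) \left(-3\right) = 24$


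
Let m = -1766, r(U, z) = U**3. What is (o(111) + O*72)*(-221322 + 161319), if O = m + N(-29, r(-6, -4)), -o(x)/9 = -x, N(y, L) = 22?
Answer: 7474513707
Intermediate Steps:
o(x) = 9*x (o(x) = -(-9)*x = 9*x)
O = -1744 (O = -1766 + 22 = -1744)
(o(111) + O*72)*(-221322 + 161319) = (9*111 - 1744*72)*(-221322 + 161319) = (999 - 125568)*(-60003) = -124569*(-60003) = 7474513707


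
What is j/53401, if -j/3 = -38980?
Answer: 116940/53401 ≈ 2.1898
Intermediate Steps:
j = 116940 (j = -3*(-38980) = 116940)
j/53401 = 116940/53401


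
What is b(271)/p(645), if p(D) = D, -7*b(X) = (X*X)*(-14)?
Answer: 146882/645 ≈ 227.72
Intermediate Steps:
b(X) = 2*X² (b(X) = -X*X*(-14)/7 = -X²*(-14)/7 = -(-2)*X² = 2*X²)
b(271)/p(645) = (2*271²)/645 = (2*73441)*(1/645) = 146882*(1/645) = 146882/645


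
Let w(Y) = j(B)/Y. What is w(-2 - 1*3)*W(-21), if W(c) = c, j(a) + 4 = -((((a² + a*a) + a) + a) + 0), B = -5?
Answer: -924/5 ≈ -184.80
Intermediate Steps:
j(a) = -4 - 2*a - 2*a² (j(a) = -4 - ((((a² + a*a) + a) + a) + 0) = -4 - ((((a² + a²) + a) + a) + 0) = -4 - (((2*a² + a) + a) + 0) = -4 - (((a + 2*a²) + a) + 0) = -4 - ((2*a + 2*a²) + 0) = -4 - (2*a + 2*a²) = -4 + (-2*a - 2*a²) = -4 - 2*a - 2*a²)
w(Y) = -44/Y (w(Y) = (-4 - 2*(-5) - 2*(-5)²)/Y = (-4 + 10 - 2*25)/Y = (-4 + 10 - 50)/Y = -44/Y)
w(-2 - 1*3)*W(-21) = -44/(-2 - 1*3)*(-21) = -44/(-2 - 3)*(-21) = -44/(-5)*(-21) = -44*(-⅕)*(-21) = (44/5)*(-21) = -924/5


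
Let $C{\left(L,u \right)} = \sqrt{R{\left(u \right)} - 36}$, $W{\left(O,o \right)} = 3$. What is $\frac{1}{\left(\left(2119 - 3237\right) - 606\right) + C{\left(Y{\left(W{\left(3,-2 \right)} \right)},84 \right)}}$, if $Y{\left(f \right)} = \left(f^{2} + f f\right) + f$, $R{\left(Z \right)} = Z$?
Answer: $- \frac{431}{743032} - \frac{\sqrt{3}}{743032} \approx -0.00058239$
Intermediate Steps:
$Y{\left(f \right)} = f + 2 f^{2}$ ($Y{\left(f \right)} = \left(f^{2} + f^{2}\right) + f = 2 f^{2} + f = f + 2 f^{2}$)
$C{\left(L,u \right)} = \sqrt{-36 + u}$ ($C{\left(L,u \right)} = \sqrt{u - 36} = \sqrt{-36 + u}$)
$\frac{1}{\left(\left(2119 - 3237\right) - 606\right) + C{\left(Y{\left(W{\left(3,-2 \right)} \right)},84 \right)}} = \frac{1}{\left(\left(2119 - 3237\right) - 606\right) + \sqrt{-36 + 84}} = \frac{1}{\left(-1118 - 606\right) + \sqrt{48}} = \frac{1}{-1724 + 4 \sqrt{3}}$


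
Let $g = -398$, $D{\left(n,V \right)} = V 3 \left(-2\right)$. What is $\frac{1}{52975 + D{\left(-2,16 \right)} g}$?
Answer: $\frac{1}{91183} \approx 1.0967 \cdot 10^{-5}$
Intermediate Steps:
$D{\left(n,V \right)} = - 6 V$ ($D{\left(n,V \right)} = 3 V \left(-2\right) = - 6 V$)
$\frac{1}{52975 + D{\left(-2,16 \right)} g} = \frac{1}{52975 + \left(-6\right) 16 \left(-398\right)} = \frac{1}{52975 - -38208} = \frac{1}{52975 + 38208} = \frac{1}{91183}$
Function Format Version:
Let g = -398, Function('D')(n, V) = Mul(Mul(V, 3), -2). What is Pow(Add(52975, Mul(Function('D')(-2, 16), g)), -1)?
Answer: Rational(1, 91183) ≈ 1.0967e-5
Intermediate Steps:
Function('D')(n, V) = Mul(-6, V) (Function('D')(n, V) = Mul(Mul(3, V), -2) = Mul(-6, V))
Pow(Add(52975, Mul(Function('D')(-2, 16), g)), -1) = Pow(Add(52975, Mul(Mul(-6, 16), -398)), -1) = Pow(Add(52975, Mul(-96, -398)), -1) = Pow(Add(52975, 38208), -1) = Pow(91183, -1) = Rational(1, 91183)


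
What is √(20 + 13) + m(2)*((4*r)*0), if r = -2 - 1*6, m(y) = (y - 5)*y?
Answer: √33 ≈ 5.7446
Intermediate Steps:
m(y) = y*(-5 + y) (m(y) = (-5 + y)*y = y*(-5 + y))
r = -8 (r = -2 - 6 = -8)
√(20 + 13) + m(2)*((4*r)*0) = √(20 + 13) + (2*(-5 + 2))*((4*(-8))*0) = √33 + (2*(-3))*(-32*0) = √33 - 6*0 = √33 + 0 = √33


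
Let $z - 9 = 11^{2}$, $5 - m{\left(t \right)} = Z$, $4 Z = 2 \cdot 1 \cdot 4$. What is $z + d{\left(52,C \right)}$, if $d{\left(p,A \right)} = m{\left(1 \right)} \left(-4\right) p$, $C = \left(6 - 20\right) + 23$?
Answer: $-494$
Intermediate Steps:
$Z = 2$ ($Z = \frac{2 \cdot 1 \cdot 4}{4} = \frac{2 \cdot 4}{4} = \frac{1}{4} \cdot 8 = 2$)
$C = 9$ ($C = -14 + 23 = 9$)
$m{\left(t \right)} = 3$ ($m{\left(t \right)} = 5 - 2 = 3$)
$d{\left(p,A \right)} = - 12 p$ ($d{\left(p,A \right)} = 3 \left(-4\right) p = - 12 p$)
$z = 130$ ($z = 9 + 11^{2} = 9 + 121 = 130$)
$z + d{\left(52,C \right)} = 130 - 624 = -494$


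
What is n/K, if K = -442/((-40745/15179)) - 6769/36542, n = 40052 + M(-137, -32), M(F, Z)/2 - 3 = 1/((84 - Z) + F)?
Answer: 1252489690608640/5142664528071 ≈ 243.55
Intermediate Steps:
M(F, Z) = 6 + 2/(84 + F - Z) (M(F, Z) = 6 + 2/((84 - Z) + F) = 6 + 2/(84 + F - Z))
n = 841216/21 (n = 40052 + 2*(253 - 3*(-32) + 3*(-137))/(84 - 137 - 1*(-32)) = 40052 + 2*(253 + 96 - 411)/(84 - 137 + 32) = 40052 + 2*(-62)/(-21) = 40052 + 2*(-1/21)*(-62) = 40052 + 124/21 = 841216/21 ≈ 40058.)
K = 244888787051/1488903790 (K = -442/((-40745*1/15179)) - 6769*1/36542 = -442/(-40745/15179) - 6769/36542 = -442*(-15179/40745) - 6769/36542 = 6709118/40745 - 6769/36542 = 244888787051/1488903790 ≈ 164.48)
n/K = 841216/(21*(244888787051/1488903790)) = (841216/21)*(1488903790/244888787051) = 1252489690608640/5142664528071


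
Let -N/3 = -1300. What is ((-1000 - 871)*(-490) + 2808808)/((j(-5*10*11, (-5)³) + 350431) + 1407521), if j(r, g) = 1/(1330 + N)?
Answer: 19484877540/9194088961 ≈ 2.1193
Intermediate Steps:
N = 3900 (N = -3*(-1300) = 3900)
j(r, g) = 1/5230 (j(r, g) = 1/(1330 + 3900) = 1/5230)
((-1000 - 871)*(-490) + 2808808)/((j(-5*10*11, (-5)³) + 350431) + 1407521) = ((-1000 - 871)*(-490) + 2808808)/((1/5230 + 350431) + 1407521) = (-1871*(-490) + 2808808)/(1832754131/5230 + 1407521) = (916790 + 2808808)/(9194088961/5230) = 3725598*(5230/9194088961) = 19484877540/9194088961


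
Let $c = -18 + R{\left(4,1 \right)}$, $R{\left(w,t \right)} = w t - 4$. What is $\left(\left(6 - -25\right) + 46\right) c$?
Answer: $-1386$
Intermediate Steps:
$R{\left(w,t \right)} = -4 + t w$ ($R{\left(w,t \right)} = t w - 4 = -4 + t w$)
$c = -18$ ($c = -18 + \left(-4 + 1 \cdot 4\right) = -18 + \left(-4 + 4\right) = -18 + 0 = -18$)
$\left(\left(6 - -25\right) + 46\right) c = \left(\left(6 - -25\right) + 46\right) \left(-18\right) = \left(\left(6 + 25\right) + 46\right) \left(-18\right) = \left(31 + 46\right) \left(-18\right) = 77 \left(-18\right) = -1386$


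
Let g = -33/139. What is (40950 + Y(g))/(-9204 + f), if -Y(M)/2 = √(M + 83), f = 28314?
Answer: 15/7 - 4*√99941/1328145 ≈ 2.1419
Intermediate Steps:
g = -33/139 (g = -33*1/139 = -33/139 ≈ -0.23741)
Y(M) = -2*√(83 + M) (Y(M) = -2*√(M + 83) = -2*√(83 + M))
(40950 + Y(g))/(-9204 + f) = (40950 - 2*√(83 - 33/139))/(-9204 + 28314) = (40950 - 8*√99941/139)/19110 = (40950 - 8*√99941/139)*(1/19110) = 15/7 - 4*√99941/1328145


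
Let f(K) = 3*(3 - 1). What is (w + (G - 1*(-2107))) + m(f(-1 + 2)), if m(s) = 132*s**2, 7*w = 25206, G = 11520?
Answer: 153859/7 ≈ 21980.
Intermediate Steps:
f(K) = 6 (f(K) = 3*2 = 6)
w = 25206/7 (w = (1/7)*25206 = 25206/7 ≈ 3600.9)
(w + (G - 1*(-2107))) + m(f(-1 + 2)) = (25206/7 + (11520 - 1*(-2107))) + 132*6**2 = (25206/7 + (11520 + 2107)) + 132*36 = (25206/7 + 13627) + 4752 = 120595/7 + 4752 = 153859/7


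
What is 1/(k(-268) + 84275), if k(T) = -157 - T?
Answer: 1/84386 ≈ 1.1850e-5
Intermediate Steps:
1/(k(-268) + 84275) = 1/((-157 - 1*(-268)) + 84275) = 1/((-157 + 268) + 84275) = 1/(111 + 84275) = 1/84386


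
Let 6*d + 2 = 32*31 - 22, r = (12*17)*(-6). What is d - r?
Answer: 4156/3 ≈ 1385.3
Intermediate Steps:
r = -1224 (r = 204*(-6) = -1224)
d = 484/3 (d = -1/3 + (32*31 - 22)/6 = -1/3 + (992 - 22)/6 = -1/3 + (1/6)*970 = -1/3 + 485/3 = 484/3 ≈ 161.33)
d - r = 484/3 - 1*(-1224) = 484/3 + 1224 = 4156/3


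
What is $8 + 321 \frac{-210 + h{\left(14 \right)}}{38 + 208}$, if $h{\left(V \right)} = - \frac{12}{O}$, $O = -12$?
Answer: $- \frac{21707}{82} \approx -264.72$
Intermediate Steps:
$h{\left(V \right)} = 1$ ($h{\left(V \right)} = - \frac{12}{-12} = \left(-12\right) \left(- \frac{1}{12}\right) = 1$)
$8 + 321 \frac{-210 + h{\left(14 \right)}}{38 + 208} = 8 + 321 \frac{-210 + 1}{38 + 208} = 8 + 321 \left(- \frac{209}{246}\right) = 8 - \frac{22363}{82} = - \frac{21707}{82}$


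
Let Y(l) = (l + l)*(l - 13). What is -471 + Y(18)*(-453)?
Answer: -82011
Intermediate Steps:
Y(l) = 2*l*(-13 + l) (Y(l) = (2*l)*(-13 + l) = 2*l*(-13 + l))
-471 + Y(18)*(-453) = -471 + (2*18*(-13 + 18))*(-453) = -471 + (2*18*5)*(-453) = -471 + 180*(-453) = -471 - 81540 = -82011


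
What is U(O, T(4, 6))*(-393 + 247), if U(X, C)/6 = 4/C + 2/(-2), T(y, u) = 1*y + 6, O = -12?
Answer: 2628/5 ≈ 525.60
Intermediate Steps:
T(y, u) = 6 + y (T(y, u) = y + 6 = 6 + y)
U(X, C) = -6 + 24/C (U(X, C) = 6*(4/C + 2/(-2)) = 6*(4/C + 2*(-1/2)) = 6*(4/C - 1) = 6*(-1 + 4/C) = -6 + 24/C)
U(O, T(4, 6))*(-393 + 247) = (-6 + 24/(6 + 4))*(-393 + 247) = (-6 + 24/10)*(-146) = (-6 + 24*(1/10))*(-146) = (-6 + 12/5)*(-146) = -18/5*(-146) = 2628/5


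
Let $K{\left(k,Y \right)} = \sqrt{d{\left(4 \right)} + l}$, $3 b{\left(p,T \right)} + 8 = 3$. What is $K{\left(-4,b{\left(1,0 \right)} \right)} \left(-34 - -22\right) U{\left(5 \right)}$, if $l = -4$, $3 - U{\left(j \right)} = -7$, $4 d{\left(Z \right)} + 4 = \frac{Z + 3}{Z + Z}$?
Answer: $- 45 i \sqrt{34} \approx - 262.39 i$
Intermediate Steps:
$d{\left(Z \right)} = -1 + \frac{3 + Z}{8 Z}$ ($d{\left(Z \right)} = -1 + \frac{\left(Z + 3\right) \frac{1}{Z + Z}}{4} = -1 + \frac{\left(3 + Z\right) \frac{1}{2 Z}}{4} = -1 + \frac{\frac{1}{2} \frac{1}{Z} \left(3 + Z\right)}{4} = -1 + \frac{3 + Z}{8 Z}$)
$U{\left(j \right)} = 10$ ($U{\left(j \right)} = 3 - -7 = 3 + 7 = 10$)
$b{\left(p,T \right)} = - \frac{5}{3}$ ($b{\left(p,T \right)} = - \frac{8}{3} + \frac{1}{3} \cdot 3 = - \frac{8}{3} + 1 = - \frac{5}{3}$)
$K{\left(k,Y \right)} = \frac{3 i \sqrt{34}}{8}$ ($K{\left(k,Y \right)} = \sqrt{\frac{3 - 28}{8 \cdot 4} - 4} = \sqrt{\frac{1}{8} \cdot \frac{1}{4} \left(3 - 28\right) - 4} = \sqrt{\frac{1}{8} \cdot \frac{1}{4} \left(-25\right) - 4} = \sqrt{- \frac{25}{32} - 4} = \sqrt{- \frac{153}{32}} = \frac{3 i \sqrt{34}}{8}$)
$K{\left(-4,b{\left(1,0 \right)} \right)} \left(-34 - -22\right) U{\left(5 \right)} = \frac{3 i \sqrt{34}}{8} \left(-34 - -22\right) 10 = \frac{3 i \sqrt{34}}{8} \left(-34 + 22\right) 10 = \frac{3 i \sqrt{34}}{8} \left(-12\right) 10 = - \frac{9 i \sqrt{34}}{2} \cdot 10 = - 45 i \sqrt{34}$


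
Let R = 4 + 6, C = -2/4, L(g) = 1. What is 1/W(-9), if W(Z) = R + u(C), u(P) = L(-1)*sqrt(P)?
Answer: 20/201 - I*sqrt(2)/201 ≈ 0.099502 - 0.0070359*I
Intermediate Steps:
C = -1/2 (C = -2*1/4 = -1/2 ≈ -0.50000)
R = 10
u(P) = sqrt(P) (u(P) = 1*sqrt(P) = sqrt(P))
W(Z) = 10 + I*sqrt(2)/2 (W(Z) = 10 + sqrt(-1/2) = 10 + I*sqrt(2)/2)
1/W(-9) = 1/(10 + I*sqrt(2)/2)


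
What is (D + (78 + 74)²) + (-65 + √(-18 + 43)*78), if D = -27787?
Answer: -4358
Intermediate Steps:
(D + (78 + 74)²) + (-65 + √(-18 + 43)*78) = (-27787 + (78 + 74)²) + (-65 + √(-18 + 43)*78) = (-27787 + 152²) + (-65 + √25*78) = (-27787 + 23104) + (-65 + 5*78) = -4683 + (-65 + 390) = -4683 + 325 = -4358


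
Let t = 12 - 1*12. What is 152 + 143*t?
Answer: 152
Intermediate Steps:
t = 0 (t = 12 - 12 = 0)
152 + 143*t = 152 + 143*0 = 152 + 0 = 152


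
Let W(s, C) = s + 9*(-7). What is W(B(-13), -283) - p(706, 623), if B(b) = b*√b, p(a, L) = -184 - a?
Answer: 827 - 13*I*√13 ≈ 827.0 - 46.872*I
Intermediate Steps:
B(b) = b^(3/2)
W(s, C) = -63 + s (W(s, C) = s - 63 = -63 + s)
W(B(-13), -283) - p(706, 623) = (-63 + (-13)^(3/2)) - (-184 - 1*706) = (-63 - 13*I*√13) - (-184 - 706) = (-63 - 13*I*√13) - 1*(-890) = (-63 - 13*I*√13) + 890 = 827 - 13*I*√13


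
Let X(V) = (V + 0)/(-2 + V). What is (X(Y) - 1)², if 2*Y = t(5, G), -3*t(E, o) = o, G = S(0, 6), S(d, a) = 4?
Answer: 9/16 ≈ 0.56250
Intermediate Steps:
G = 4
t(E, o) = -o/3
Y = -⅔ (Y = (-⅓*4)/2 = (½)*(-4/3) = -⅔ ≈ -0.66667)
X(V) = V/(-2 + V)
(X(Y) - 1)² = (-2/(3*(-2 - ⅔)) - 1)² = (-2/(3*(-8/3)) - 1)² = (-⅔*(-3/8) - 1)² = (¼ - 1)² = (-¾)² = 9/16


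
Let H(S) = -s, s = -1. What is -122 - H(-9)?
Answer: -123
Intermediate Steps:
H(S) = 1 (H(S) = -1*(-1) = 1)
-122 - H(-9) = -122 - 1*1 = -122 - 1 = -123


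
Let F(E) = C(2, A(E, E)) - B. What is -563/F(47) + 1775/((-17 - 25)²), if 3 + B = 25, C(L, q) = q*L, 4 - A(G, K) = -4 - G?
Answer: -209233/38808 ≈ -5.3915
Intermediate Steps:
A(G, K) = 8 + G (A(G, K) = 4 - (-4 - G) = 4 + (4 + G) = 8 + G)
C(L, q) = L*q
B = 22 (B = -3 + 25 = 22)
F(E) = -6 + 2*E (F(E) = 2*(8 + E) - 1*22 = (16 + 2*E) - 22 = -6 + 2*E)
-563/F(47) + 1775/((-17 - 25)²) = -563/(-6 + 2*47) + 1775/((-17 - 25)²) = -563/(-6 + 94) + 1775/((-42)²) = -563/88 + 1775/1764 = -209233/38808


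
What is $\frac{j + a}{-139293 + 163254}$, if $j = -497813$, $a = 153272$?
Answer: $- \frac{114847}{7987} \approx -14.379$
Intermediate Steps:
$\frac{j + a}{-139293 + 163254} = \frac{-497813 + 153272}{-139293 + 163254} = - \frac{344541}{23961} = \left(-344541\right) \frac{1}{23961} = - \frac{114847}{7987}$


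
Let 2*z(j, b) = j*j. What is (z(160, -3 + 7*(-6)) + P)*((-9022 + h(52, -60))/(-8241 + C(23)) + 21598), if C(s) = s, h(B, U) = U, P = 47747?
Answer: 5373590025481/4109 ≈ 1.3078e+9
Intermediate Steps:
z(j, b) = j**2/2 (z(j, b) = (j*j)/2 = j**2/2)
(z(160, -3 + 7*(-6)) + P)*((-9022 + h(52, -60))/(-8241 + C(23)) + 21598) = ((1/2)*160**2 + 47747)*((-9022 - 60)/(-8241 + 23) + 21598) = ((1/2)*25600 + 47747)*(-9082/(-8218) + 21598) = (12800 + 47747)*(-9082*(-1/8218) + 21598) = 60547*(4541/4109 + 21598) = 60547*(88750723/4109) = 5373590025481/4109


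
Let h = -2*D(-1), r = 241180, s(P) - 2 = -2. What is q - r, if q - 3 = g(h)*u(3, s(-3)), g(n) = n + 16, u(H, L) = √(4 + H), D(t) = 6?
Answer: -241177 + 4*√7 ≈ -2.4117e+5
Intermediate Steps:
s(P) = 0 (s(P) = 2 - 2 = 0)
h = -12 (h = -2*6 = -12)
g(n) = 16 + n
q = 3 + 4*√7 (q = 3 + (16 - 12)*√(4 + 3) = 3 + 4*√7 ≈ 13.583)
q - r = (3 + 4*√7) - 1*241180 = (3 + 4*√7) - 241180 = -241177 + 4*√7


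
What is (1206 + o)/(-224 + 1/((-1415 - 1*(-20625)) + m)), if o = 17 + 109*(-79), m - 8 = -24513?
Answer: 39119460/1186081 ≈ 32.982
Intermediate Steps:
m = -24505 (m = 8 - 24513 = -24505)
o = -8594 (o = 17 - 8611 = -8594)
(1206 + o)/(-224 + 1/((-1415 - 1*(-20625)) + m)) = (1206 - 8594)/(-224 + 1/((-1415 - 1*(-20625)) - 24505)) = -7388/(-224 + 1/((-1415 + 20625) - 24505)) = -7388/(-224 + 1/(19210 - 24505)) = -7388/(-224 + 1/(-5295)) = -7388/(-224 - 1/5295) = -7388/(-1186081/5295) = -7388*(-5295/1186081) = 39119460/1186081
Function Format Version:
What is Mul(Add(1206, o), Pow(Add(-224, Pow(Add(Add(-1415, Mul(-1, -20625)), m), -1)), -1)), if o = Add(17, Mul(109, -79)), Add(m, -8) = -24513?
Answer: Rational(39119460, 1186081) ≈ 32.982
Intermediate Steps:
m = -24505 (m = Add(8, -24513) = -24505)
o = -8594 (o = Add(17, -8611) = -8594)
Mul(Add(1206, o), Pow(Add(-224, Pow(Add(Add(-1415, Mul(-1, -20625)), m), -1)), -1)) = Mul(Add(1206, -8594), Pow(Add(-224, Pow(Add(Add(-1415, Mul(-1, -20625)), -24505), -1)), -1)) = Mul(-7388, Pow(Add(-224, Pow(Add(Add(-1415, 20625), -24505), -1)), -1)) = Mul(-7388, Pow(Add(-224, Pow(Add(19210, -24505), -1)), -1)) = Mul(-7388, Pow(Add(-224, Pow(-5295, -1)), -1)) = Mul(-7388, Pow(Add(-224, Rational(-1, 5295)), -1)) = Mul(-7388, Pow(Rational(-1186081, 5295), -1)) = Mul(-7388, Rational(-5295, 1186081)) = Rational(39119460, 1186081)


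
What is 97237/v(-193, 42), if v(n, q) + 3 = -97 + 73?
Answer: -97237/27 ≈ -3601.4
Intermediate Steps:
v(n, q) = -27 (v(n, q) = -3 + (-97 + 73) = -3 - 24 = -27)
97237/v(-193, 42) = 97237/(-27) = 97237*(-1/27) = -97237/27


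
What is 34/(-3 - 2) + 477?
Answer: 2351/5 ≈ 470.20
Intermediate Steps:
34/(-3 - 2) + 477 = 34/(-5) + 477 = 34*(-1/5) + 477 = -34/5 + 477 = 2351/5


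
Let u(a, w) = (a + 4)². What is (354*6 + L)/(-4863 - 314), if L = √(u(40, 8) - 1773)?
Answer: -2124/5177 - √163/5177 ≈ -0.41274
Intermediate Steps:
u(a, w) = (4 + a)²
L = √163 (L = √((4 + 40)² - 1773) = √(44² - 1773) = √(1936 - 1773) = √163 ≈ 12.767)
(354*6 + L)/(-4863 - 314) = (354*6 + √163)/(-4863 - 314) = (2124 + √163)/(-5177) = (2124 + √163)*(-1/5177) = -2124/5177 - √163/5177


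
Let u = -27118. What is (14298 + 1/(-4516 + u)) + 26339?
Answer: 1285510857/31634 ≈ 40637.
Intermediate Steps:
(14298 + 1/(-4516 + u)) + 26339 = (14298 + 1/(-4516 - 27118)) + 26339 = (14298 + 1/(-31634)) + 26339 = (14298 - 1/31634) + 26339 = 452302931/31634 + 26339 = 1285510857/31634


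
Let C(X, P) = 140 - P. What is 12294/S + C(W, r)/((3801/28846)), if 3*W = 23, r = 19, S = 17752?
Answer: 4429121909/4819668 ≈ 918.97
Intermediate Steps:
W = 23/3 (W = (1/3)*23 = 23/3 ≈ 7.6667)
12294/S + C(W, r)/((3801/28846)) = 12294/17752 + (140 - 1*19)/((3801/28846)) = 12294*(1/17752) + (140 - 19)/((3801*(1/28846))) = 6147/8876 + 121/(3801/28846) = 6147/8876 + 121*(28846/3801) = 6147/8876 + 3490366/3801 = 4429121909/4819668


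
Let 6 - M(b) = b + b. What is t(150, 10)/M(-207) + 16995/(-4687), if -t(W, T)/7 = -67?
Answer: -705671/281220 ≈ -2.5093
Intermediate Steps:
t(W, T) = 469 (t(W, T) = -7*(-67) = 469)
M(b) = 6 - 2*b (M(b) = 6 - (b + b) = 6 - 2*b)
t(150, 10)/M(-207) + 16995/(-4687) = 469/(6 - 2*(-207)) + 16995/(-4687) = 469/(6 + 414) + 16995*(-1/4687) = 469/420 - 16995/4687 = 469*(1/420) - 16995/4687 = 67/60 - 16995/4687 = -705671/281220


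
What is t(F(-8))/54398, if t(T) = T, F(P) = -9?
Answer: -9/54398 ≈ -0.00016545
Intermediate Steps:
t(F(-8))/54398 = -9/54398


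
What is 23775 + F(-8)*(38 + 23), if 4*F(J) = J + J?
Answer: 23531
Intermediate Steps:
F(J) = J/2 (F(J) = (J + J)/4 = (2*J)/4 = J/2)
23775 + F(-8)*(38 + 23) = 23775 + ((½)*(-8))*(38 + 23) = 23775 - 4*61 = 23775 - 244 = 23531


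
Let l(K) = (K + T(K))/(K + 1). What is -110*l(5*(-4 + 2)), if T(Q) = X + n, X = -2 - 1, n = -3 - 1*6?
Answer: -2420/9 ≈ -268.89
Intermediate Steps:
n = -9 (n = -3 - 6 = -9)
X = -3
T(Q) = -12 (T(Q) = -3 - 9 = -12)
l(K) = (-12 + K)/(1 + K) (l(K) = (K - 12)/(K + 1) = (-12 + K)/(1 + K))
-110*l(5*(-4 + 2)) = -110*(-12 + 5*(-4 + 2))/(1 + 5*(-4 + 2)) = -110*(-12 + 5*(-2))/(1 + 5*(-2)) = -110*(-12 - 10)/(1 - 10) = -110*(-22)/(-9) = -(-110)*(-22)/9 = -110*22/9 = -2420/9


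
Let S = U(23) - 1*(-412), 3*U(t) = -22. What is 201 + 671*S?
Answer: 815197/3 ≈ 2.7173e+5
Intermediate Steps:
U(t) = -22/3 (U(t) = (1/3)*(-22) = -22/3)
S = 1214/3 (S = -22/3 - 1*(-412) = -22/3 + 412 = 1214/3 ≈ 404.67)
201 + 671*S = 201 + 671*(1214/3) = 201 + 814594/3 = 815197/3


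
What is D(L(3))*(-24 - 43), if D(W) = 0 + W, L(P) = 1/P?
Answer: -67/3 ≈ -22.333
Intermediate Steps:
D(W) = W
D(L(3))*(-24 - 43) = (-24 - 43)/3 = (⅓)*(-67) = -67/3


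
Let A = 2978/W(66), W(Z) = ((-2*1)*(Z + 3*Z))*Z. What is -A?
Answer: 1489/17424 ≈ 0.085457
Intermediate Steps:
W(Z) = -8*Z² (W(Z) = (-8*Z)*Z = -8*Z²)
A = -1489/17424 (A = 2978/((-8*66²)) = 2978/((-8*4356)) = 2978/(-34848) = 2978*(-1/34848) = -1489/17424 ≈ -0.085457)
-A = -1*(-1489/17424) = 1489/17424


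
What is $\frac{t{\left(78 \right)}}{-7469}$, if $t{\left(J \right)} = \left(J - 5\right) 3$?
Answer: $- \frac{219}{7469} \approx -0.029321$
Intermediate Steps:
$t{\left(J \right)} = -15 + 3 J$ ($t{\left(J \right)} = \left(-5 + J\right) 3 = -15 + 3 J$)
$\frac{t{\left(78 \right)}}{-7469} = \frac{-15 + 3 \cdot 78}{-7469} = \left(-15 + 234\right) \left(- \frac{1}{7469}\right) = 219 \left(- \frac{1}{7469}\right) = - \frac{219}{7469}$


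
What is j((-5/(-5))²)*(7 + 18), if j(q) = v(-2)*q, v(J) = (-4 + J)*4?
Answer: -600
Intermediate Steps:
v(J) = -16 + 4*J
j(q) = -24*q (j(q) = (-16 + 4*(-2))*q = (-16 - 8)*q = -24*q)
j((-5/(-5))²)*(7 + 18) = (-24*1²)*(7 + 18) = -24*(-5*(-⅕))²*25 = -24*1²*25 = -24*1*25 = -24*25 = -600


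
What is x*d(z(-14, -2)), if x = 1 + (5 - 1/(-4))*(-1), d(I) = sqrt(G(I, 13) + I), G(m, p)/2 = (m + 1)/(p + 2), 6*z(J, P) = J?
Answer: -17*I*sqrt(565)/60 ≈ -6.7348*I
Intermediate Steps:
z(J, P) = J/6
G(m, p) = 2*(1 + m)/(2 + p) (G(m, p) = 2*((m + 1)/(p + 2)) = 2*((1 + m)/(2 + p)) = 2*(1 + m)/(2 + p))
d(I) = sqrt(2/15 + 17*I/15) (d(I) = sqrt(2*(1 + I)/(2 + 13) + I) = sqrt(2*(1 + I)/15 + I) = sqrt(2*(1/15)*(1 + I) + I) = sqrt((2/15 + 2*I/15) + I) = sqrt(2/15 + 17*I/15))
x = -17/4 (x = 1 + (5 - 1*(-1/4))*(-1) = 1 + (5 + 1/4)*(-1) = 1 + (21/4)*(-1) = 1 - 21/4 = -17/4 ≈ -4.2500)
x*d(z(-14, -2)) = -17*sqrt(30 + 255*((1/6)*(-14)))/60 = -17*sqrt(30 + 255*(-7/3))/60 = -17*sqrt(30 - 595)/60 = -17*sqrt(-565)/60 = -17*I*sqrt(565)/60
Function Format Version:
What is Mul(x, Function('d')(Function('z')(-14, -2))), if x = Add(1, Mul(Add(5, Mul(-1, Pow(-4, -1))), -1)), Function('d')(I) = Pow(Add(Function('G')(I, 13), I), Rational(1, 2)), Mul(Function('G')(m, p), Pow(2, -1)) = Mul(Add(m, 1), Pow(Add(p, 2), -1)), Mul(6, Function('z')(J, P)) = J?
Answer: Mul(Rational(-17, 60), I, Pow(565, Rational(1, 2))) ≈ Mul(-6.7348, I)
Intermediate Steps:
Function('z')(J, P) = Mul(Rational(1, 6), J)
Function('G')(m, p) = Mul(2, Pow(Add(2, p), -1), Add(1, m)) (Function('G')(m, p) = Mul(2, Mul(Add(m, 1), Pow(Add(p, 2), -1))) = Mul(2, Mul(Add(1, m), Pow(Add(2, p), -1))) = Mul(2, Mul(Pow(Add(2, p), -1), Add(1, m))) = Mul(2, Pow(Add(2, p), -1), Add(1, m)))
Function('d')(I) = Pow(Add(Rational(2, 15), Mul(Rational(17, 15), I)), Rational(1, 2)) (Function('d')(I) = Pow(Add(Mul(2, Pow(Add(2, 13), -1), Add(1, I)), I), Rational(1, 2)) = Pow(Add(Mul(2, Pow(15, -1), Add(1, I)), I), Rational(1, 2)) = Pow(Add(Mul(2, Rational(1, 15), Add(1, I)), I), Rational(1, 2)) = Pow(Add(Add(Rational(2, 15), Mul(Rational(2, 15), I)), I), Rational(1, 2)) = Pow(Add(Rational(2, 15), Mul(Rational(17, 15), I)), Rational(1, 2)))
x = Rational(-17, 4) (x = Add(1, Mul(Add(5, Mul(-1, Rational(-1, 4))), -1)) = Add(1, Mul(Add(5, Rational(1, 4)), -1)) = Add(1, Mul(Rational(21, 4), -1)) = Add(1, Rational(-21, 4)) = Rational(-17, 4) ≈ -4.2500)
Mul(x, Function('d')(Function('z')(-14, -2))) = Mul(Rational(-17, 4), Mul(Rational(1, 15), Pow(Add(30, Mul(255, Mul(Rational(1, 6), -14))), Rational(1, 2)))) = Mul(Rational(-17, 4), Mul(Rational(1, 15), Pow(Add(30, Mul(255, Rational(-7, 3))), Rational(1, 2)))) = Mul(Rational(-17, 4), Mul(Rational(1, 15), Pow(Add(30, -595), Rational(1, 2)))) = Mul(Rational(-17, 4), Mul(Rational(1, 15), Pow(-565, Rational(1, 2)))) = Mul(Rational(-17, 4), Mul(Rational(1, 15), Mul(I, Pow(565, Rational(1, 2))))) = Mul(Rational(-17, 4), Mul(Rational(1, 15), I, Pow(565, Rational(1, 2)))) = Mul(Rational(-17, 60), I, Pow(565, Rational(1, 2)))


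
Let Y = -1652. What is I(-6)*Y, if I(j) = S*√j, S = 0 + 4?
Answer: -6608*I*√6 ≈ -16186.0*I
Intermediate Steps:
S = 4
I(j) = 4*√j
I(-6)*Y = (4*√(-6))*(-1652) = (4*(I*√6))*(-1652) = (4*I*√6)*(-1652) = -6608*I*√6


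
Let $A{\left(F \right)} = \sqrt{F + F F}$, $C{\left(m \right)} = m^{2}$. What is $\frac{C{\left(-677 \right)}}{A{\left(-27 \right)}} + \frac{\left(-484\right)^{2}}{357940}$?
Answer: $\frac{5324}{8135} + \frac{458329 \sqrt{78}}{234} \approx 17299.0$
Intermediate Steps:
$A{\left(F \right)} = \sqrt{F + F^{2}}$
$\frac{C{\left(-677 \right)}}{A{\left(-27 \right)}} + \frac{\left(-484\right)^{2}}{357940} = \frac{\left(-677\right)^{2}}{\sqrt{- 27 \left(1 - 27\right)}} + \frac{\left(-484\right)^{2}}{357940} = \frac{458329}{\sqrt{\left(-27\right) \left(-26\right)}} + 234256 \cdot \frac{1}{357940} = \frac{458329}{\sqrt{702}} + \frac{5324}{8135} = \frac{458329}{3 \sqrt{78}} + \frac{5324}{8135} = 458329 \frac{\sqrt{78}}{234} + \frac{5324}{8135} = \frac{458329 \sqrt{78}}{234} + \frac{5324}{8135} = \frac{5324}{8135} + \frac{458329 \sqrt{78}}{234}$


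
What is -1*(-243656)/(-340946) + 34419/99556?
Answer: -6261198181/16971609988 ≈ -0.36892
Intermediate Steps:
-1*(-243656)/(-340946) + 34419/99556 = 243656*(-1/340946) + 34419*(1/99556) = -121828/170473 + 34419/99556 = -6261198181/16971609988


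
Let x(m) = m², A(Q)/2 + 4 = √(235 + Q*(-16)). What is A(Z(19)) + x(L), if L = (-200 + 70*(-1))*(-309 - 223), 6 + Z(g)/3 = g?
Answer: 20632449592 + 2*I*√389 ≈ 2.0632e+10 + 39.446*I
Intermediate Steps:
Z(g) = -18 + 3*g
A(Q) = -8 + 2*√(235 - 16*Q) (A(Q) = -8 + 2*√(235 + Q*(-16)) = -8 + 2*√(235 - 16*Q))
L = 143640 (L = (-200 - 70)*(-532) = -270*(-532) = 143640)
A(Z(19)) + x(L) = (-8 + 2*√(235 - 16*(-18 + 3*19))) + 143640² = (-8 + 2*√(235 - 16*(-18 + 57))) + 20632449600 = (-8 + 2*√(235 - 16*39)) + 20632449600 = (-8 + 2*√(235 - 624)) + 20632449600 = (-8 + 2*√(-389)) + 20632449600 = (-8 + 2*(I*√389)) + 20632449600 = (-8 + 2*I*√389) + 20632449600 = 20632449592 + 2*I*√389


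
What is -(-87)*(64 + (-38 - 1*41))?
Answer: -1305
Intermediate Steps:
-(-87)*(64 + (-38 - 1*41)) = -(-87)*(64 + (-38 - 41)) = -(-87)*(64 - 79) = -(-87)*(-15) = -1*1305 = -1305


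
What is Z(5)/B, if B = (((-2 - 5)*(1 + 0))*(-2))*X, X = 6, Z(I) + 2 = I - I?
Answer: -1/42 ≈ -0.023810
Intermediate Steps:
Z(I) = -2 (Z(I) = -2 + (I - I) = -2 + 0 = -2)
B = 84 (B = (((-2 - 5)*(1 + 0))*(-2))*6 = (-7*1*(-2))*6 = -7*(-2)*6 = 14*6 = 84)
Z(5)/B = -2/84 = -2*1/84 = -1/42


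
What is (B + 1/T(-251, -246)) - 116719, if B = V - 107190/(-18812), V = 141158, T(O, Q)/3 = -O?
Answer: 173134911643/7082718 ≈ 24445.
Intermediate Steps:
T(O, Q) = -3*O (T(O, Q) = 3*(-O) = -3*O)
B = 1327785743/9406 (B = 141158 - 107190/(-18812) = 141158 - 107190*(-1)/18812 = 141158 - 1*(-53595/9406) = 141158 + 53595/9406 = 1327785743/9406 ≈ 1.4116e+5)
(B + 1/T(-251, -246)) - 116719 = (1327785743/9406 + 1/(-3*(-251))) - 116719 = (1327785743/9406 + 1/753) - 116719 = 999822673885/7082718 - 116719 = 173134911643/7082718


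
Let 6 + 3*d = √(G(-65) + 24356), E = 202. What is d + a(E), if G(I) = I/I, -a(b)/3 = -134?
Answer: 400 + √24357/3 ≈ 452.02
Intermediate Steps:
a(b) = 402 (a(b) = -3*(-134) = 402)
G(I) = 1
d = -2 + √24357/3 (d = -2 + √(1 + 24356)/3 = -2 + √24357/3 ≈ 50.022)
d + a(E) = (-2 + √24357/3) + 402 = 400 + √24357/3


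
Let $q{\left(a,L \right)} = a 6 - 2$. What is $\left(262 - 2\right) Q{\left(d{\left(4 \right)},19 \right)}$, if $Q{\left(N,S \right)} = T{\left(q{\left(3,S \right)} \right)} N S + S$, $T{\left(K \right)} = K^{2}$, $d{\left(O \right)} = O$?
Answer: $5063500$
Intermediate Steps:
$q{\left(a,L \right)} = -2 + 6 a$ ($q{\left(a,L \right)} = 6 a - 2 = -2 + 6 a$)
$Q{\left(N,S \right)} = S + 256 N S$ ($Q{\left(N,S \right)} = \left(-2 + 6 \cdot 3\right)^{2} N S + S = \left(-2 + 18\right)^{2} N S + S = 16^{2} N S + S = 256 N S + S = S + 256 N S$)
$\left(262 - 2\right) Q{\left(d{\left(4 \right)},19 \right)} = \left(262 - 2\right) 19 \left(1 + 256 \cdot 4\right) = 260 \cdot 19 \left(1 + 1024\right) = 260 \cdot 19 \cdot 1025 = 260 \cdot 19475 = 5063500$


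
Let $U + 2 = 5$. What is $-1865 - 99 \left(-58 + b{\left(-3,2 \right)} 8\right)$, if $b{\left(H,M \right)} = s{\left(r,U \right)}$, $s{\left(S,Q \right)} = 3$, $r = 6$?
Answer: $1501$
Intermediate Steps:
$U = 3$ ($U = -2 + 5 = 3$)
$b{\left(H,M \right)} = 3$
$-1865 - 99 \left(-58 + b{\left(-3,2 \right)} 8\right) = -1865 - 99 \left(-58 + 3 \cdot 8\right) = -1865 - 99 \left(-58 + 24\right) = -1865 - -3366 = -1865 + 3366 = 1501$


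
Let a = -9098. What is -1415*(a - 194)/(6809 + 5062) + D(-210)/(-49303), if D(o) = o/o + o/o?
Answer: 648244694798/585275913 ≈ 1107.6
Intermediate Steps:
D(o) = 2 (D(o) = 1 + 1 = 2)
-1415*(a - 194)/(6809 + 5062) + D(-210)/(-49303) = -1415*(-9098 - 194)/(6809 + 5062) + 2/(-49303) = -1415/(11871/(-9292)) + 2*(-1/49303) = -1415/(11871*(-1/9292)) - 2/49303 = -1415/(-11871/9292) - 2/49303 = -1415*(-9292/11871) - 2/49303 = 13148180/11871 - 2/49303 = 648244694798/585275913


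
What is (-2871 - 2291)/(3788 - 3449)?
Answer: -5162/339 ≈ -15.227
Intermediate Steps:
(-2871 - 2291)/(3788 - 3449) = -5162/339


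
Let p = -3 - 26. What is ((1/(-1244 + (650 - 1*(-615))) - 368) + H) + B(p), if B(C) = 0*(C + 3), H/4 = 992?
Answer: 75601/21 ≈ 3600.0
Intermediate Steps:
H = 3968 (H = 4*992 = 3968)
p = -29
B(C) = 0 (B(C) = 0*(3 + C) = 0)
((1/(-1244 + (650 - 1*(-615))) - 368) + H) + B(p) = ((1/(-1244 + (650 - 1*(-615))) - 368) + 3968) + 0 = ((1/(-1244 + (650 + 615)) - 368) + 3968) + 0 = ((1/(-1244 + 1265) - 368) + 3968) + 0 = ((1/21 - 368) + 3968) + 0 = (-7727/21 + 3968) + 0 = 75601/21 + 0 = 75601/21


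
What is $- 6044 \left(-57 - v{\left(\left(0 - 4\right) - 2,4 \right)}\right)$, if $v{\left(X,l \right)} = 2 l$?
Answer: $392860$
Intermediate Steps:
$- 6044 \left(-57 - v{\left(\left(0 - 4\right) - 2,4 \right)}\right) = - 6044 \left(-57 - 2 \cdot 4\right) = - 6044 \left(-57 - 8\right) = \left(-6044\right) \left(-65\right) = 392860$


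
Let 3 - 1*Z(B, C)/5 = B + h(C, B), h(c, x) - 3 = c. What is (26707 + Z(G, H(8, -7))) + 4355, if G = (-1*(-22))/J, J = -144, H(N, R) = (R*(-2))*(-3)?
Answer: 2251639/72 ≈ 31273.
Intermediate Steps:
h(c, x) = 3 + c
H(N, R) = 6*R (H(N, R) = -2*R*(-3) = 6*R)
G = -11/72 (G = -1*(-22)/(-144) = 22*(-1/144) = -11/72 ≈ -0.15278)
Z(B, C) = -5*B - 5*C (Z(B, C) = 15 - 5*(B + (3 + C)) = 15 - 5*(3 + B + C) = 15 + (-15 - 5*B - 5*C) = -5*B - 5*C)
(26707 + Z(G, H(8, -7))) + 4355 = (26707 + (-5*(-11/72) - 30*(-7))) + 4355 = (26707 + (55/72 - 5*(-42))) + 4355 = (26707 + (55/72 + 210)) + 4355 = (26707 + 15175/72) + 4355 = 1938079/72 + 4355 = 2251639/72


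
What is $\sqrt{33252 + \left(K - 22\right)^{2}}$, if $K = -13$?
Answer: $\sqrt{34477} \approx 185.68$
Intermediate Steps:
$\sqrt{33252 + \left(K - 22\right)^{2}} = \sqrt{33252 + \left(-13 - 22\right)^{2}} = \sqrt{33252 + \left(-35\right)^{2}} = \sqrt{33252 + 1225} = \sqrt{34477}$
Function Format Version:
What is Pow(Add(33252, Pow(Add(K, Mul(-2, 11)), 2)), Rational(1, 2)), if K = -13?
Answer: Pow(34477, Rational(1, 2)) ≈ 185.68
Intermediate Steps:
Pow(Add(33252, Pow(Add(K, Mul(-2, 11)), 2)), Rational(1, 2)) = Pow(Add(33252, Pow(Add(-13, Mul(-2, 11)), 2)), Rational(1, 2)) = Pow(Add(33252, Pow(Add(-13, -22), 2)), Rational(1, 2)) = Pow(Add(33252, Pow(-35, 2)), Rational(1, 2)) = Pow(Add(33252, 1225), Rational(1, 2)) = Pow(34477, Rational(1, 2))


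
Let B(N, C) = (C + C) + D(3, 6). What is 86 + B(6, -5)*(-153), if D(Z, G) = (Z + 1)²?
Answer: -832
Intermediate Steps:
D(Z, G) = (1 + Z)²
B(N, C) = 16 + 2*C (B(N, C) = (C + C) + (1 + 3)² = 2*C + 4² = 2*C + 16 = 16 + 2*C)
86 + B(6, -5)*(-153) = 86 + (16 + 2*(-5))*(-153) = 86 + (16 - 10)*(-153) = 86 + 6*(-153) = 86 - 918 = -832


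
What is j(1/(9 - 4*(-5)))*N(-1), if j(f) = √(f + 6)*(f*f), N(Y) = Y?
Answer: -5*√203/24389 ≈ -0.0029209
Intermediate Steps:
j(f) = f²*√(6 + f) (j(f) = √(6 + f)*f² = f²*√(6 + f))
j(1/(9 - 4*(-5)))*N(-1) = ((1/(9 - 4*(-5)))²*√(6 + 1/(9 - 4*(-5))))*(-1) = ((1/(9 + 20))²*√(6 + 1/(9 + 20)))*(-1) = ((1/29)²*√(6 + 1/29))*(-1) = (√(175/29)/841)*(-1) = ((5*√203/29)/841)*(-1) = (5*√203/24389)*(-1) = -5*√203/24389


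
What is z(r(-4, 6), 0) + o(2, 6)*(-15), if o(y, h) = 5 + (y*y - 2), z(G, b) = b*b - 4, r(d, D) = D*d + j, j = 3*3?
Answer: -109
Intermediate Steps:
j = 9
r(d, D) = 9 + D*d (r(d, D) = D*d + 9 = 9 + D*d)
z(G, b) = -4 + b² (z(G, b) = b² - 4 = -4 + b²)
o(y, h) = 3 + y² (o(y, h) = 5 + (y² - 2) = 5 + (-2 + y²) = 3 + y²)
z(r(-4, 6), 0) + o(2, 6)*(-15) = (-4 + 0²) + (3 + 2²)*(-15) = (-4 + 0) + (3 + 4)*(-15) = -4 + 7*(-15) = -4 - 105 = -109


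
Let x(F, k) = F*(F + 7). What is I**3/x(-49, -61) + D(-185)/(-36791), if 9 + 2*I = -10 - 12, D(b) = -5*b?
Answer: -1111269881/605727024 ≈ -1.8346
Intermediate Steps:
x(F, k) = F*(7 + F)
I = -31/2 (I = -9/2 + (-10 - 12)/2 = -9/2 + (1/2)*(-22) = -9/2 - 11 = -31/2 ≈ -15.500)
I**3/x(-49, -61) + D(-185)/(-36791) = (-31/2)**3/((-49*(7 - 49))) - 5*(-185)/(-36791) = -29791/(8*((-49*(-42)))) + 925*(-1/36791) = -29791/8/2058 - 925/36791 = -29791/8*1/2058 - 925/36791 = -29791/16464 - 925/36791 = -1111269881/605727024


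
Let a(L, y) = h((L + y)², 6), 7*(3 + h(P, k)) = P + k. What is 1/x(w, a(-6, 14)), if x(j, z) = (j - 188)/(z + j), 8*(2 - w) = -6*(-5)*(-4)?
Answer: -8/57 ≈ -0.14035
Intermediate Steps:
h(P, k) = -3 + P/7 + k/7 (h(P, k) = -3 + (P + k)/7 = -3 + (P/7 + k/7) = -3 + P/7 + k/7)
a(L, y) = -15/7 + (L + y)²/7 (a(L, y) = -3 + (L + y)²/7 + (⅐)*6 = -3 + (L + y)²/7 + 6/7 = -15/7 + (L + y)²/7)
w = 17 (w = 2 - (-6*(-5))*(-4)/8 = 2 - 15*(-4)/4 = 2 - ⅛*(-120) = 2 + 15 = 17)
x(j, z) = (-188 + j)/(j + z)
1/x(w, a(-6, 14)) = 1/((-188 + 17)/(17 + (-15/7 + (-6 + 14)²/7))) = 1/(-171/(17 + (-15/7 + (⅐)*8²))) = 1/(-171/(17 + (-15/7 + (⅐)*64))) = 1/(-171/(17 + (-15/7 + 64/7))) = 1/(-171/(17 + 7)) = 1/(-171/24) = 1/((1/24)*(-171)) = 1/(-57/8) = -8/57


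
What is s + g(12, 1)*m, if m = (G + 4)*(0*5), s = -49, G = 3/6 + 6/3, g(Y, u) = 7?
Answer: -49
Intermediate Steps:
G = 5/2 (G = 3*(⅙) + 6*(⅓) = ½ + 2 = 5/2 ≈ 2.5000)
m = 0 (m = (5/2 + 4)*(0*5) = (13/2)*0 = 0)
s + g(12, 1)*m = -49 + 7*0 = -49 + 0 = -49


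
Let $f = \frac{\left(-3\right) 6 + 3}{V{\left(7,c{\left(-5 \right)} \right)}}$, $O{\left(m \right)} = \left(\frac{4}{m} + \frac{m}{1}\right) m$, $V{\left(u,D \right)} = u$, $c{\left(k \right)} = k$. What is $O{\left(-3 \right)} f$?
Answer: $- \frac{195}{7} \approx -27.857$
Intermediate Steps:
$O{\left(m \right)} = m \left(m + \frac{4}{m}\right)$ ($O{\left(m \right)} = \left(\frac{4}{m} + m 1\right) m = \left(\frac{4}{m} + m\right) m = \left(m + \frac{4}{m}\right) m = m \left(m + \frac{4}{m}\right)$)
$f = - \frac{15}{7}$ ($f = \frac{\left(-3\right) 6 + 3}{7} = \left(-18 + 3\right) \frac{1}{7} = \left(-15\right) \frac{1}{7} = - \frac{15}{7} \approx -2.1429$)
$O{\left(-3 \right)} f = \left(4 + \left(-3\right)^{2}\right) \left(- \frac{15}{7}\right) = \left(4 + 9\right) \left(- \frac{15}{7}\right) = 13 \left(- \frac{15}{7}\right) = - \frac{195}{7}$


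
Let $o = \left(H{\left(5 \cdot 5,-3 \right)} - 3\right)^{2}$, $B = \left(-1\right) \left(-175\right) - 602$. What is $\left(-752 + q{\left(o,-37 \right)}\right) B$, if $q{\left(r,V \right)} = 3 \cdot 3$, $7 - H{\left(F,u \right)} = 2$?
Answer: $317261$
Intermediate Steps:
$H{\left(F,u \right)} = 5$ ($H{\left(F,u \right)} = 7 - 2 = 5$)
$B = -427$ ($B = 175 - 602 = -427$)
$o = 4$ ($o = \left(5 - 3\right)^{2} = 2^{2} = 4$)
$q{\left(r,V \right)} = 9$
$\left(-752 + q{\left(o,-37 \right)}\right) B = \left(-752 + 9\right) \left(-427\right) = \left(-743\right) \left(-427\right) = 317261$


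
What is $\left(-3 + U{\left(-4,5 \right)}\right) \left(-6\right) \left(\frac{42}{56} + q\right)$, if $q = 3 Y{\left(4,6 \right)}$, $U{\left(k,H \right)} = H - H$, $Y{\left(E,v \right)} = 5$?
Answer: $\frac{567}{2} \approx 283.5$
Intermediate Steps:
$U{\left(k,H \right)} = 0$
$q = 15$ ($q = 3 \cdot 5 = 15$)
$\left(-3 + U{\left(-4,5 \right)}\right) \left(-6\right) \left(\frac{42}{56} + q\right) = \left(-3 + 0\right) \left(-6\right) \left(\frac{42}{56} + 15\right) = \left(-3\right) \left(-6\right) \left(42 \cdot \frac{1}{56} + 15\right) = 18 \left(\frac{3}{4} + 15\right) = 18 \cdot \frac{63}{4} = \frac{567}{2}$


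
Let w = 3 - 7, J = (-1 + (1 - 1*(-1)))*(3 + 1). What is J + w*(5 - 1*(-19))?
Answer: -92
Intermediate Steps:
J = 4 (J = (-1 + (1 + 1))*4 = (-1 + 2)*4 = 1*4 = 4)
w = -4
J + w*(5 - 1*(-19)) = 4 - 4*(5 - 1*(-19)) = 4 - 4*(5 + 19) = 4 - 4*24 = 4 - 96 = -92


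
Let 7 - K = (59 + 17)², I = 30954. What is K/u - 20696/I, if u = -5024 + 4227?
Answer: 81039457/12335169 ≈ 6.5698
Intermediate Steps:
u = -797
K = -5769 (K = 7 - (59 + 17)² = 7 - 1*76² = 7 - 1*5776 = 7 - 5776 = -5769)
K/u - 20696/I = -5769/(-797) - 20696/30954 = -5769*(-1/797) - 20696*1/30954 = 5769/797 - 10348/15477 = 81039457/12335169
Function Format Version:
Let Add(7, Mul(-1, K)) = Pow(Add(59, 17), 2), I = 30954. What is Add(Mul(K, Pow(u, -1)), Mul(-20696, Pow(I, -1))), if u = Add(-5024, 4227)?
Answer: Rational(81039457, 12335169) ≈ 6.5698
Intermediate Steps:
u = -797
K = -5769 (K = Add(7, Mul(-1, Pow(Add(59, 17), 2))) = Add(7, Mul(-1, Pow(76, 2))) = Add(7, Mul(-1, 5776)) = Add(7, -5776) = -5769)
Add(Mul(K, Pow(u, -1)), Mul(-20696, Pow(I, -1))) = Add(Mul(-5769, Pow(-797, -1)), Mul(-20696, Pow(30954, -1))) = Add(Mul(-5769, Rational(-1, 797)), Mul(-20696, Rational(1, 30954))) = Add(Rational(5769, 797), Rational(-10348, 15477)) = Rational(81039457, 12335169)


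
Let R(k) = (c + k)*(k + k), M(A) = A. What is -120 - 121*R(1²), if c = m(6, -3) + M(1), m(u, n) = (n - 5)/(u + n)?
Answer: 124/3 ≈ 41.333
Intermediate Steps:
m(u, n) = (-5 + n)/(n + u)
c = -5/3 (c = (-5 - 3)/(-3 + 6) + 1 = -8/3 + 1 = -5/3 ≈ -1.6667)
R(k) = 2*k*(-5/3 + k) (R(k) = (-5/3 + k)*(k + k) = (-5/3 + k)*(2*k) = 2*k*(-5/3 + k))
-120 - 121*R(1²) = -120 - 242*1²*(-5 + 3*1²)/3 = -120 - 242*(-5 + 3*1)/3 = -120 - 242*(-5 + 3)/3 = -120 - 242*(-2)/3 = -120 - 121*(-4/3) = -120 + 484/3 = 124/3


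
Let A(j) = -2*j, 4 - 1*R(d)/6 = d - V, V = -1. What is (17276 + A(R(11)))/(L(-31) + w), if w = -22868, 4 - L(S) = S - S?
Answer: -4343/5716 ≈ -0.75980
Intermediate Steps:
R(d) = 18 - 6*d (R(d) = 24 - 6*(d - 1*(-1)) = 24 - 6*(d + 1) = 24 - 6*(1 + d) = 24 + (-6 - 6*d) = 18 - 6*d)
L(S) = 4 (L(S) = 4 - (S - S) = 4 - 1*0 = 4 + 0 = 4)
(17276 + A(R(11)))/(L(-31) + w) = (17276 - 2*(18 - 6*11))/(4 - 22868) = (17276 - 2*(18 - 66))/(-22864) = (17276 - 2*(-48))*(-1/22864) = (17276 + 96)*(-1/22864) = 17372*(-1/22864) = -4343/5716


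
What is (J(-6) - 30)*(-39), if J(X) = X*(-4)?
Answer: 234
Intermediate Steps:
J(X) = -4*X
(J(-6) - 30)*(-39) = (-4*(-6) - 30)*(-39) = (24 - 30)*(-39) = -6*(-39) = 234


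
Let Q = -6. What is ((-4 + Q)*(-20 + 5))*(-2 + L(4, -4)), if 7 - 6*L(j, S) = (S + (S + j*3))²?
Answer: -525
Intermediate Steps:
L(j, S) = 7/6 - (2*S + 3*j)²/6 (L(j, S) = 7/6 - (S + (S + j*3))²/6 = 7/6 - (S + (S + 3*j))²/6 = 7/6 - (2*S + 3*j)²/6)
((-4 + Q)*(-20 + 5))*(-2 + L(4, -4)) = ((-4 - 6)*(-20 + 5))*(-2 + (7/6 - (2*(-4) + 3*4)²/6)) = (-10*(-15))*(-2 + (7/6 - (-8 + 12)²/6)) = 150*(-2 + (7/6 - ⅙*4²)) = 150*(-2 + (7/6 - ⅙*16)) = 150*(-2 + (7/6 - 8/3)) = 150*(-2 - 3/2) = 150*(-7/2) = -525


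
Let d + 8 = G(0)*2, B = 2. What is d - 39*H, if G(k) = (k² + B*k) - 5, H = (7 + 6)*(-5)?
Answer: 2517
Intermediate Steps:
H = -65 (H = 13*(-5) = -65)
G(k) = -5 + k² + 2*k (G(k) = (k² + 2*k) - 5 = -5 + k² + 2*k)
d = -18 (d = -8 + (-5 + 0² + 2*0)*2 = -8 + (-5 + 0 + 0)*2 = -8 - 5*2 = -8 - 10 = -18)
d - 39*H = -18 - 39*(-65) = -18 + 2535 = 2517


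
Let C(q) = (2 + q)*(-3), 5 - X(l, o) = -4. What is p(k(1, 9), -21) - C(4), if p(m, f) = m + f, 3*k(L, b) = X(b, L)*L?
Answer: 0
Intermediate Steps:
X(l, o) = 9 (X(l, o) = 5 - 1*(-4) = 5 + 4 = 9)
k(L, b) = 3*L (k(L, b) = (9*L)/3 = 3*L)
C(q) = -6 - 3*q
p(m, f) = f + m
p(k(1, 9), -21) - C(4) = (-21 + 3*1) - (-6 - 3*4) = (-21 + 3) - (-6 - 12) = -18 - 1*(-18) = -18 + 18 = 0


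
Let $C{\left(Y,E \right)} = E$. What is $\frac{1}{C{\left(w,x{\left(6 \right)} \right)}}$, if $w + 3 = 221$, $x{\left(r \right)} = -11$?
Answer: $- \frac{1}{11} \approx -0.090909$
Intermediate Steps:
$w = 218$ ($w = -3 + 221 = 218$)
$\frac{1}{C{\left(w,x{\left(6 \right)} \right)}} = \frac{1}{-11} = - \frac{1}{11}$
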